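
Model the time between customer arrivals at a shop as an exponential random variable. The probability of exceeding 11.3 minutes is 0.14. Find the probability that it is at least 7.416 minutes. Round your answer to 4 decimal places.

0.2752

e^(−λ·11.3) = 0.14 ⇒ λ = −ln(0.14)/11.3 = 0.173992.
P(X > 7.416) = e^(−0.173992·7.416) = e^(−1.2903) ≈ 0.2752.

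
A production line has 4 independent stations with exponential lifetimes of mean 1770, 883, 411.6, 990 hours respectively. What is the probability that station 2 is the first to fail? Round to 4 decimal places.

Rates: λ_i = 1/mean_i → 0.000564972, 0.0011325, 0.00242954, 0.0010101; Σλ = 0.00513712.
P(station 2 first) = λ_2/Σλ = 0.0011325/0.00513712 ≈ 0.2205.

0.2205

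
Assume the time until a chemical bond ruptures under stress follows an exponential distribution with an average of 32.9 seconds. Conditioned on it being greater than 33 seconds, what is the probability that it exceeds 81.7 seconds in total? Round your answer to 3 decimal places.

The rate is λ = 1/32.9 = 0.0303951 per second.
The exponential is memoryless, so the remaining time is again Exp(λ): the condition X > 33 is irrelevant.
P(X > 48.7) = e^(−1.4802) ≈ 0.228.

0.228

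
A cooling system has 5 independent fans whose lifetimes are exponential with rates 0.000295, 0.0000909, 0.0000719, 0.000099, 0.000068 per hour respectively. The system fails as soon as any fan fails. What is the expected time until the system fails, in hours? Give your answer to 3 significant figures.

1600

The time to first failure is exponential with rate Σλ = 0.000295 + 0.0000909 + 0.0000719 + 0.000099 + 0.000068 = 0.0006248.
E[min] = 1/Σλ = 1/0.0006248 = 1600.51 hours.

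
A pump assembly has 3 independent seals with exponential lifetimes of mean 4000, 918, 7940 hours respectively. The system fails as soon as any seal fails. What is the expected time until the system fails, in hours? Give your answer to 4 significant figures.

682.5

The first failure time is exponential with rate Σλ_i = 1/4000 + 1/918 + 1/7940 = 0.00146527 per hour.
E[min] = 1/Σλ = 1/0.00146527 = 682.468 hours.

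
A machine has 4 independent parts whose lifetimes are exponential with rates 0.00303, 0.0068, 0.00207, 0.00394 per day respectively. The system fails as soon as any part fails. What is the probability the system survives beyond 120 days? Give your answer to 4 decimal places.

The time to first failure is exponential with rate Σλ = 0.00303 + 0.0068 + 0.00207 + 0.00394 = 0.01584.
P(min > 120) = e^(−0.01584·120) = e^(−1.9008) ≈ 0.1494.

0.1494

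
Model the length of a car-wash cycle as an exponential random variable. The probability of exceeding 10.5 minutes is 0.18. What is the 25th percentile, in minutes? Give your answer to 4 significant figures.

1.762

e^(−λ·10.5) = 0.18 ⇒ λ = −ln(0.18)/10.5 = 0.163314.
25th percentile: 1 − e^(−λt) = 0.25, t = −ln(0.75)/λ = 1.76153 minutes.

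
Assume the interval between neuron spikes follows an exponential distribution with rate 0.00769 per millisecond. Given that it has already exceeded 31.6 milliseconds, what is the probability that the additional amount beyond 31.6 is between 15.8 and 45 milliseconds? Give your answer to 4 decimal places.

0.1781

Memoryless: the residual past 31.6 is again Exp(λ).
P(15.8 < residual < 45) = e^(−λ·15.8) − e^(−λ·45) = 0.88559 − 0.70748 ≈ 0.1781.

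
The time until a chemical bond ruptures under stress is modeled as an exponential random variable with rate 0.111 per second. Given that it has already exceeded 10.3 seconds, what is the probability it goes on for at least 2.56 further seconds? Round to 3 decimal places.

0.753

The exponential is memoryless, so the remaining time is again Exp(λ): the condition X > 10.3 is irrelevant.
P(X > 2.56) = e^(−0.28416) ≈ 0.753.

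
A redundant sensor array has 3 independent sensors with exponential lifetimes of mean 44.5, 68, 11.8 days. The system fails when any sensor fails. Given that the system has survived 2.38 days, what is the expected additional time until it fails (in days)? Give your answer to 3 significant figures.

8.20

First-failure rate Σλ = 1/44.5 + 1/68 + 1/11.8 = 0.121924.
By memorylessness the expected residual is 1/Σλ = 8.20186 days, regardless of the 2.38 already elapsed.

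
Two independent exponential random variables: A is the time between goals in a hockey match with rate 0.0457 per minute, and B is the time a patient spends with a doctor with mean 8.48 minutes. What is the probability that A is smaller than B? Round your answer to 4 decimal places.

0.2793

λ_1 = 0.0457, λ_2 = 1/8.48 = 0.117925.
For independent exponentials, P(A < B) = λ_1/(λ_1+λ_2) = 0.0457/0.163625 ≈ 0.2793.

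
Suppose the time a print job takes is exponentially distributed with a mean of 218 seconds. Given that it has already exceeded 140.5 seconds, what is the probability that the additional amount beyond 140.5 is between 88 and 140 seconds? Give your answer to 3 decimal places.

0.142

The rate is λ = 1/218 = 0.00458716 per second.
Memoryless: the residual past 140.5 is again Exp(λ).
P(88 < residual < 140) = e^(−λ·88) − e^(−λ·140) = 0.66786 − 0.52613 ≈ 0.142.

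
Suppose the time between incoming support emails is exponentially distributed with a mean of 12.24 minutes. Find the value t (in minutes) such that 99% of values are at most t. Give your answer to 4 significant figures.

56.37

The rate is λ = 1/12.24 = 0.0816993 per minute.
Set 1 − e^(−λt) = 0.99, so t = −ln(0.01)/λ = 4.6052/0.0816993 ≈ 56.3673 minutes.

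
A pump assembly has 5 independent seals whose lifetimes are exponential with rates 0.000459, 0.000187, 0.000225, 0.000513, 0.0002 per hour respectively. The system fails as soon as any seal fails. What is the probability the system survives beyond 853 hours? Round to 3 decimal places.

The time to first failure is exponential with rate Σλ = 0.000459 + 0.000187 + 0.000225 + 0.000513 + 0.0002 = 0.001584.
P(min > 853) = e^(−0.001584·853) = e^(−1.3512) ≈ 0.259.

0.259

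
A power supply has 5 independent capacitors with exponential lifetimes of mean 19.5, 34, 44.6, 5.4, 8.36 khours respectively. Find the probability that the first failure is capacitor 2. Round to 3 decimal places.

0.072

Rates: λ_i = 1/mean_i → 0.0512821, 0.0294118, 0.0224215, 0.185185, 0.119617; Σλ = 0.407918.
P(capacitor 2 first) = λ_2/Σλ = 0.0294118/0.407918 ≈ 0.072.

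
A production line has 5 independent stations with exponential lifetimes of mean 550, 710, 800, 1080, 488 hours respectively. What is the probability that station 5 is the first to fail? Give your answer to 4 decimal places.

0.2750

Rates: λ_i = 1/mean_i → 0.00181818, 0.00140845, 0.00125, 0.000925926, 0.00204918; Σλ = 0.00745174.
P(station 5 first) = λ_5/Σλ = 0.00204918/0.00745174 ≈ 0.2750.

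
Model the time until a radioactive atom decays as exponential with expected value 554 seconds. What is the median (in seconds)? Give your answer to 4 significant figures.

The rate is λ = 1/554 = 0.00180505 per second.
Set 1 − e^(−λt) = 0.5, so t = −ln(0.5)/λ = 0.69315/0.00180505 ≈ 384.004 seconds.

384.0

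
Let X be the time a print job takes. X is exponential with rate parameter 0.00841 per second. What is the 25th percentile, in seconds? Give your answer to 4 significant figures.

Set 1 − e^(−λt) = 0.25, so t = −ln(0.75)/λ = 0.28768/0.00841 ≈ 34.2071 seconds.

34.21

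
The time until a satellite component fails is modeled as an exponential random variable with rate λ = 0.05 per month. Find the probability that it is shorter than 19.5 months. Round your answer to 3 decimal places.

0.623

P(X ≤ 19.5) = 1 − e^(−λ·19.5) = 1 − e^(−0.975) ≈ 0.623.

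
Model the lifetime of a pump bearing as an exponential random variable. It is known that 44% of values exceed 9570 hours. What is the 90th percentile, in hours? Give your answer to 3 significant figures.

26800

e^(−λ·9570) = 0.44 ⇒ λ = −ln(0.44)/9570 = 0.0000857869.
90th percentile: 1 − e^(−λt) = 0.9, t = −ln(0.1)/λ = 26840.8 hours.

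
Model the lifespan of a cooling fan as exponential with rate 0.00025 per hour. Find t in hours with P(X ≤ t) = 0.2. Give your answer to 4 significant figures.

Set 1 − e^(−λt) = 0.2, so t = −ln(0.8)/λ = 0.22314/0.00025 ≈ 892.574 hours.

892.6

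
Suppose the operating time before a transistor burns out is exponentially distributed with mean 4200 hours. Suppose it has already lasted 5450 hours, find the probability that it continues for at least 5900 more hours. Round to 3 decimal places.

The rate is λ = 1/4200 = 0.000238095 per hour.
By the memoryless property, P(X > 5450+5900 | X > 5450) = P(X > 5900).
P(X > 5900) = e^(−1.4048) ≈ 0.245.

0.245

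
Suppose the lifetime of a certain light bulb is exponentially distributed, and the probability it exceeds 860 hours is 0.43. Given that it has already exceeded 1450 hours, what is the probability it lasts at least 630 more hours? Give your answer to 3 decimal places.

0.539

From e^(−λ·860) = 0.43, λ = −ln(0.43)/860 = 0.000981361.
Memoryless: P(X > 1450+630 | X > 1450) = P(X > 630) = e^(−0.000981361·630) ≈ 0.539.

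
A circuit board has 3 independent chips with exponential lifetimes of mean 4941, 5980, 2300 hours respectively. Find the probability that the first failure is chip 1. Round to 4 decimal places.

0.2516

Rates: λ_i = 1/mean_i → 0.000202388, 0.000167224, 0.000434783; Σλ = 0.000804395.
P(chip 1 first) = λ_1/Σλ = 0.000202388/0.000804395 ≈ 0.2516.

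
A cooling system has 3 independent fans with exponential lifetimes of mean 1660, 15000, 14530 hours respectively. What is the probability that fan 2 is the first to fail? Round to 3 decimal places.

0.090

Rates: λ_i = 1/mean_i → 0.00060241, 0.0000666667, 0.0000688231; Σλ = 0.000737899.
P(fan 2 first) = λ_2/Σλ = 0.0000666667/0.000737899 ≈ 0.090.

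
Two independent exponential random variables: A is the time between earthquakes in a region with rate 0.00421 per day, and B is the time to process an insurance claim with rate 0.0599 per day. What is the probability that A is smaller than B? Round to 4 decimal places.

λ_1 = 0.00421, λ_2 = 0.0599.
For independent exponentials, P(A < B) = λ_1/(λ_1+λ_2) = 0.00421/0.06411 ≈ 0.0657.

0.0657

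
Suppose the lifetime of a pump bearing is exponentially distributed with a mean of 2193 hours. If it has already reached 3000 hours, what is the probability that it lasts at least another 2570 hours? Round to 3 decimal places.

The rate is λ = 1/2193 = 0.000455996 per hour.
The exponential is memoryless, so the remaining time is again Exp(λ): the condition X > 3000 is irrelevant.
P(X > 2570) = e^(−1.1719) ≈ 0.310.

0.310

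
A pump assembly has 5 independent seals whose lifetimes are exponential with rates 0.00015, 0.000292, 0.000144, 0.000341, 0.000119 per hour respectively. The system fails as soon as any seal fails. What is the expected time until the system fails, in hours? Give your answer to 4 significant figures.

The time to first failure is exponential with rate Σλ = 0.00015 + 0.000292 + 0.000144 + 0.000341 + 0.000119 = 0.001046.
E[min] = 1/Σλ = 1/0.001046 = 956.023 hours.

956.0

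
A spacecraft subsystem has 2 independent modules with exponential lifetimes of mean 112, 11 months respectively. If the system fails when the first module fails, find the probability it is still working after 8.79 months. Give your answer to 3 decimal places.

The first failure time is exponential with rate Σλ_i = 1/112 + 1/11 = 0.0998377 per month.
P(min > 8.79) = e^(−0.0998377·8.79) = e^(−0.87757) ≈ 0.416.

0.416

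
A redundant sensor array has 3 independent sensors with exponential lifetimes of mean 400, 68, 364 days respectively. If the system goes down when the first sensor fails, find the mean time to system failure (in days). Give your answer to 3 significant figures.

50.1

The first failure time is exponential with rate Σλ_i = 1/400 + 1/68 + 1/364 = 0.0199531 per day.
E[min] = 1/Σλ = 1/0.0199531 = 50.1174 days.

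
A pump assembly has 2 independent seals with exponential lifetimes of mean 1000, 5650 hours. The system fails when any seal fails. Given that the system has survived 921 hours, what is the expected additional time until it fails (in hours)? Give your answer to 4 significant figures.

849.6

First-failure rate Σλ = 1/1000 + 1/5650 = 0.00117699.
By memorylessness the expected residual is 1/Σλ = 849.624 hours, regardless of the 921 already elapsed.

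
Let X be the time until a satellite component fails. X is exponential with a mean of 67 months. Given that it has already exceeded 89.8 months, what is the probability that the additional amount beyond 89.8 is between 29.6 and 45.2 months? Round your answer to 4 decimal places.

The rate is λ = 1/67 = 0.0149254 per month.
Memoryless: the residual past 89.8 is again Exp(λ).
P(29.6 < residual < 45.2) = e^(−λ·29.6) − e^(−λ·45.2) = 0.64288 − 0.50935 ≈ 0.1335.

0.1335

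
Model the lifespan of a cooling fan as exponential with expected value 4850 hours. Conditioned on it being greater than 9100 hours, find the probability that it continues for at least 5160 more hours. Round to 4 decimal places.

0.3451

The rate is λ = 1/4850 = 0.000206186 per hour.
By the memoryless property, P(X > 9100+5160 | X > 9100) = P(X > 5160).
P(X > 5160) = e^(−1.0639) ≈ 0.3451.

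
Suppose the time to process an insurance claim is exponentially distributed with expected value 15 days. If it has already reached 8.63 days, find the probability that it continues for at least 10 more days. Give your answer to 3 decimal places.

The rate is λ = 1/15 = 0.0666667 per day.
P(X > s+t | X > s) = e^(−λ(s+t))/e^(−λs) = e^(−λt), independent of s = 8.63.
P(X > 10) = e^(−0.66667) ≈ 0.513.

0.513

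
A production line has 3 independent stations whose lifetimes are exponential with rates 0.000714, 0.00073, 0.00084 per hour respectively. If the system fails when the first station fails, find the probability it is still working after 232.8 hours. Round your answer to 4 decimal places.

0.5876

The time to first failure is exponential with rate Σλ = 0.000714 + 0.00073 + 0.00084 = 0.002284.
P(min > 232.8) = e^(−0.002284·232.8) = e^(−0.53172) ≈ 0.5876.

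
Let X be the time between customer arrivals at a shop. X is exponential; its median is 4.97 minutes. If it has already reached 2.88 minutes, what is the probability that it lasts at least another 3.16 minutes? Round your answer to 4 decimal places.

0.6436

For an exponential, median = ln(2)/λ, so λ = ln 2 / 4.97 = 0.139466 per minute.
By the memoryless property, P(X > 2.88+3.16 | X > 2.88) = P(X > 3.16).
P(X > 3.16) = e^(−0.44071) ≈ 0.6436.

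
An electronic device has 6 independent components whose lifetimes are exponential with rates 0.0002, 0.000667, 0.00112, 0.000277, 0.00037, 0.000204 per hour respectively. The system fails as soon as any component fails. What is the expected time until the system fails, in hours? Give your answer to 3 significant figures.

The time to first failure is exponential with rate Σλ = 0.0002 + 0.000667 + 0.00112 + 0.000277 + 0.00037 + 0.000204 = 0.002838.
E[min] = 1/Σλ = 1/0.002838 = 352.361 hours.

352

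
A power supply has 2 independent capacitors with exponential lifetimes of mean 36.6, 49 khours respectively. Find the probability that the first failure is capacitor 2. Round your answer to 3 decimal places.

Rates: λ_i = 1/mean_i → 0.0273224, 0.0204082; Σλ = 0.0477306.
P(capacitor 2 first) = λ_2/Σλ = 0.0204082/0.0477306 ≈ 0.428.

0.428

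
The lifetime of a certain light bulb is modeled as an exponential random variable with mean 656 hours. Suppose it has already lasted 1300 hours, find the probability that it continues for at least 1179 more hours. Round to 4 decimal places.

0.1658

The rate is λ = 1/656 = 0.00152439 per hour.
By the memoryless property, P(X > 1300+1179 | X > 1300) = P(X > 1179).
P(X > 1179) = e^(−1.7973) ≈ 0.1658.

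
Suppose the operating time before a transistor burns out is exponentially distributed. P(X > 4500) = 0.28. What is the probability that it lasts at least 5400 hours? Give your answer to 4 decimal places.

0.2171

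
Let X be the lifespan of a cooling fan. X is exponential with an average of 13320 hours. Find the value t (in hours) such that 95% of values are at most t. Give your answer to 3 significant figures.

39900

The rate is λ = 1/13320 = 0.0000750751 per hour.
Set 1 − e^(−λt) = 0.95, so t = −ln(0.05)/λ = 2.9957/0.0000750751 ≈ 39903.2 hours.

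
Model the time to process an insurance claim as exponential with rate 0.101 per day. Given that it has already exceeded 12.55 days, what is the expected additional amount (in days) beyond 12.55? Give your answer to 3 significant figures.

9.90

By memorylessness, the remaining amount past any threshold is again Exp(λ) with mean 1/λ = 9.90099 days.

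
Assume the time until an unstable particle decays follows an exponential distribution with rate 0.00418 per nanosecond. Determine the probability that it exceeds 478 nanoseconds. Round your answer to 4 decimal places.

0.1356

P(X > 478) = e^(−λ·478) = e^(−1.998) ≈ 0.1356.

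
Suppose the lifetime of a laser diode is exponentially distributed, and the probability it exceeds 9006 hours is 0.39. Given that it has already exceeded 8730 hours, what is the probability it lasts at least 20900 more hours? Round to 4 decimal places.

From e^(−λ·9006) = 0.39, λ = −ln(0.39)/9006 = 0.000104553.
Memoryless: P(X > 8730+20900 | X > 8730) = P(X > 20900) = e^(−0.000104553·20900) ≈ 0.1125.

0.1125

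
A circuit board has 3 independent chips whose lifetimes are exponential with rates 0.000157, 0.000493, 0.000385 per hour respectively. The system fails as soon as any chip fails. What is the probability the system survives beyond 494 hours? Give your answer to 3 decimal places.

0.600

The time to first failure is exponential with rate Σλ = 0.000157 + 0.000493 + 0.000385 = 0.001035.
P(min > 494) = e^(−0.001035·494) = e^(−0.51129) ≈ 0.600.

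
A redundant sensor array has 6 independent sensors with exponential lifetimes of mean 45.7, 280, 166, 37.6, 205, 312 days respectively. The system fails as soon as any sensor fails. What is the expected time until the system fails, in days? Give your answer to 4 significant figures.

15.12

The first failure time is exponential with rate Σλ_i = 1/45.7 + 1/280 + 1/166 + 1/37.6 + 1/205 + 1/312 = 0.0661563 per day.
E[min] = 1/Σλ = 1/0.0661563 = 15.1157 days.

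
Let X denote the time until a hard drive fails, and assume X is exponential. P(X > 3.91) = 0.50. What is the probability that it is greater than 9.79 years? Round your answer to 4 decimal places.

0.1763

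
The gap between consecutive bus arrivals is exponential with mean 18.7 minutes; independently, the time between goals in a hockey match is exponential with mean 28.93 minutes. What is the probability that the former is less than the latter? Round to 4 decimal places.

λ_1 = 1/18.7 = 0.0534759, λ_2 = 1/28.93 = 0.0345662.
For independent exponentials, P(the former < the latter) = λ_1/(λ_1+λ_2) = 0.0534759/0.0880421 ≈ 0.6074.

0.6074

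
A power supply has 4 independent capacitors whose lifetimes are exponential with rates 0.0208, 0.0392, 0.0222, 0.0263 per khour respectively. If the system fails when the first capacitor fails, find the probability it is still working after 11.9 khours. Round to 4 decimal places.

0.2750

The time to first failure is exponential with rate Σλ = 0.0208 + 0.0392 + 0.0222 + 0.0263 = 0.1085.
P(min > 11.9) = e^(−0.1085·11.9) = e^(−1.2912) ≈ 0.2750.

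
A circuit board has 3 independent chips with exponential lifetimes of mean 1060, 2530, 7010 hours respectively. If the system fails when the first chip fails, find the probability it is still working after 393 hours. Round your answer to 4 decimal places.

0.5587

The first failure time is exponential with rate Σλ_i = 1/1060 + 1/2530 + 1/7010 = 0.00148131 per hour.
P(min > 393) = e^(−0.00148131·393) = e^(−0.58215) ≈ 0.5587.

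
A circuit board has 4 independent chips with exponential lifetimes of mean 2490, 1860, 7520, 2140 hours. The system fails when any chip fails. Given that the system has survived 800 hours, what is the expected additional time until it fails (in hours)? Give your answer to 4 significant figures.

649.6

First-failure rate Σλ = 1/2490 + 1/1860 + 1/7520 + 1/2140 = 0.00153951.
By memorylessness the expected residual is 1/Σλ = 649.558 hours, regardless of the 800 already elapsed.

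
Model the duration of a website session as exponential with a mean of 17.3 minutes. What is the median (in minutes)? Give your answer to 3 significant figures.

The rate is λ = 1/17.3 = 0.0578035 per minute.
Set 1 − e^(−λt) = 0.5, so t = −ln(0.5)/λ = 0.69315/0.0578035 ≈ 11.9914 minutes.

12.0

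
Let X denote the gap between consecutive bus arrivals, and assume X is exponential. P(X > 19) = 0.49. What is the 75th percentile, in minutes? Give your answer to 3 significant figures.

36.9

e^(−λ·19) = 0.49 ⇒ λ = −ln(0.49)/19 = 0.0375447.
75th percentile: 1 − e^(−λt) = 0.75, t = −ln(0.25)/λ = 36.9238 minutes.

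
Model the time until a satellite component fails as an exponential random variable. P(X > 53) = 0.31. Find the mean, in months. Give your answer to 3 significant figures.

e^(−λ·53) = 0.31 ⇒ λ = −ln(0.31)/53 = 0.0220978.
Mean = 1/λ = 45.2534 months.

45.3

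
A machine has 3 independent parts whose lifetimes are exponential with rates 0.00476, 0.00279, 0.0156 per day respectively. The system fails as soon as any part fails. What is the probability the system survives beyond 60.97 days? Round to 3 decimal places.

0.244

The time to first failure is exponential with rate Σλ = 0.00476 + 0.00279 + 0.0156 = 0.02315.
P(min > 60.97) = e^(−0.02315·60.97) = e^(−1.4115) ≈ 0.244.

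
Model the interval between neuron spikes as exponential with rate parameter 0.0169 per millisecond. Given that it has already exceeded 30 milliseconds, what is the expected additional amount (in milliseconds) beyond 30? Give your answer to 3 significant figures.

By memorylessness, the remaining amount past any threshold is again Exp(λ) with mean 1/λ = 59.1716 milliseconds.

59.2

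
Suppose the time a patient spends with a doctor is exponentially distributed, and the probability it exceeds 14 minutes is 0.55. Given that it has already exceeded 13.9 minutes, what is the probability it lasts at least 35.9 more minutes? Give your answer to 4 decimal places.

From e^(−λ·14) = 0.55, λ = −ln(0.55)/14 = 0.0427026.
Memoryless: P(X > 13.9+35.9 | X > 13.9) = P(X > 35.9) = e^(−0.0427026·35.9) ≈ 0.2159.

0.2159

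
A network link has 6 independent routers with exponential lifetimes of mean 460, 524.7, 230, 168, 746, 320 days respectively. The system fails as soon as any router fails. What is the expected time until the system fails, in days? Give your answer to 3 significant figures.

The first failure time is exponential with rate Σλ_i = 1/460 + 1/524.7 + 1/230 + 1/168 + 1/746 + 1/320 = 0.0188455 per day.
E[min] = 1/Σλ = 1/0.0188455 = 53.0632 days.

53.1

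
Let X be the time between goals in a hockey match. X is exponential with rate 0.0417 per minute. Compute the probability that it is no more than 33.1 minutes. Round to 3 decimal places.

0.748

P(X ≤ 33.1) = 1 − e^(−λ·33.1) = 1 − e^(−1.3803) ≈ 0.748.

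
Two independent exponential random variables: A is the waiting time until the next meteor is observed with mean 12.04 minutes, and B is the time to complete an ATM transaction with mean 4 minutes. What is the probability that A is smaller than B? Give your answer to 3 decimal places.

0.249

λ_1 = 1/12.04 = 0.0830565, λ_2 = 1/4 = 0.25.
For independent exponentials, P(A < B) = λ_1/(λ_1+λ_2) = 0.0830565/0.333056 ≈ 0.249.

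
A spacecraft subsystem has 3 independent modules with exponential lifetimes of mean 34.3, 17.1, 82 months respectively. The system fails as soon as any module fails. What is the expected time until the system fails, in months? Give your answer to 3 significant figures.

10.0

The first failure time is exponential with rate Σλ_i = 1/34.3 + 1/17.1 + 1/82 = 0.0998292 per month.
E[min] = 1/Σλ = 1/0.0998292 = 10.0171 months.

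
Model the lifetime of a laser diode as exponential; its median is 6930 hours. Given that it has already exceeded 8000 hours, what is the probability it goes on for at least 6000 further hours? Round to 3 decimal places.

For an exponential, median = ln(2)/λ, so λ = ln 2 / 6930 = 0.000100021 per hour.
The exponential is memoryless, so the remaining time is again Exp(λ): the condition X > 8000 is irrelevant.
P(X > 6000) = e^(−0.60013) ≈ 0.549.

0.549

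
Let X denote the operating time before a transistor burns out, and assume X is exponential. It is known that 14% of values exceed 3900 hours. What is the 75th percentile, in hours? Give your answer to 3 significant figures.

e^(−λ·3900) = 0.14 ⇒ λ = −ln(0.14)/3900 = 0.000504132.
75th percentile: 1 − e^(−λt) = 0.75, t = −ln(0.25)/λ = 2749.87 hours.

2750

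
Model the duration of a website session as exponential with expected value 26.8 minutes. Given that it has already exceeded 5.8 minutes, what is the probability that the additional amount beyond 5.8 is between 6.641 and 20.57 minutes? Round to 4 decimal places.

0.3164

The rate is λ = 1/26.8 = 0.0373134 per minute.
Memoryless: the residual past 5.8 is again Exp(λ).
P(6.641 < residual < 20.57) = e^(−λ·6.641) − e^(−λ·20.57) = 0.78052 − 0.46415 ≈ 0.3164.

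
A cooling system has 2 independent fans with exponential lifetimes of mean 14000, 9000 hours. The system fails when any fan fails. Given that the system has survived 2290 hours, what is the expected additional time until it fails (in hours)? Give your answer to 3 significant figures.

5480

First-failure rate Σλ = 1/14000 + 1/9000 = 0.00018254.
By memorylessness the expected residual is 1/Σλ = 5478.26 hours, regardless of the 2290 already elapsed.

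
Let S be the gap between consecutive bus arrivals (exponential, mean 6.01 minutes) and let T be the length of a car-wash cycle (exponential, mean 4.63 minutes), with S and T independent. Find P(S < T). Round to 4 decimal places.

λ_1 = 1/6.01 = 0.166389, λ_2 = 1/4.63 = 0.215983.
For independent exponentials, P(S < T) = λ_1/(λ_1+λ_2) = 0.166389/0.382372 ≈ 0.4352.

0.4352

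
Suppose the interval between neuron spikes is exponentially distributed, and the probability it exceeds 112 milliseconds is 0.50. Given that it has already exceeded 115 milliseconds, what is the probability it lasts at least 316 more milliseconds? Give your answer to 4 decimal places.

0.1415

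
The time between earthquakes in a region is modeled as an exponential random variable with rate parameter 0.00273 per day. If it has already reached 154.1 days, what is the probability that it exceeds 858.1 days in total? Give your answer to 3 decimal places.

0.146

By the memoryless property, P(X > 154.1+704 | X > 154.1) = P(X > 704).
P(X > 704) = e^(−1.9219) ≈ 0.146.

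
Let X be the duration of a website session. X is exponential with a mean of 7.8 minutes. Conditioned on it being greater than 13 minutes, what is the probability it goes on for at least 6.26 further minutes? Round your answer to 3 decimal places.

The rate is λ = 1/7.8 = 0.128205 per minute.
The exponential is memoryless, so the remaining time is again Exp(λ): the condition X > 13 is irrelevant.
P(X > 6.26) = e^(−0.80256) ≈ 0.448.

0.448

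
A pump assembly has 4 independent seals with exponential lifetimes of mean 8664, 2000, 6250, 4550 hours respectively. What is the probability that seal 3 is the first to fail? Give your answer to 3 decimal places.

0.161

Rates: λ_i = 1/mean_i → 0.00011542, 0.0005, 0.00016, 0.00021978; Σλ = 0.0009952.
P(seal 3 first) = λ_3/Σλ = 0.00016/0.0009952 ≈ 0.161.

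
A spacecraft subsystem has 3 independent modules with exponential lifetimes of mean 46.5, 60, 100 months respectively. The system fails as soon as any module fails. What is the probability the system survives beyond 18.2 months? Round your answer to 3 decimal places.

The first failure time is exponential with rate Σλ_i = 1/46.5 + 1/60 + 1/100 = 0.048172 per month.
P(min > 18.2) = e^(−0.048172·18.2) = e^(−0.87673) ≈ 0.416.

0.416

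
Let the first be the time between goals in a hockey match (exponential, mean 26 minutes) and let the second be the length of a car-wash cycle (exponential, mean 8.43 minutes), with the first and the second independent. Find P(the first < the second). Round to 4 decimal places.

0.2448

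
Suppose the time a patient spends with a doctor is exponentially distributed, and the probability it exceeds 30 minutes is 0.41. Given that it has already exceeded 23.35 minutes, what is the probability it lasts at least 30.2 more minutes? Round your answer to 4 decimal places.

From e^(−λ·30) = 0.41, λ = −ln(0.41)/30 = 0.0297199.
Memoryless: P(X > 23.35+30.2 | X > 23.35) = P(X > 30.2) = e^(−0.0297199·30.2) ≈ 0.4076.

0.4076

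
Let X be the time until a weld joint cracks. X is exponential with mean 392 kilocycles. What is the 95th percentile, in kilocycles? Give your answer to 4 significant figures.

The rate is λ = 1/392 = 0.00255102 per kilocycle.
Set 1 − e^(−λt) = 0.95, so t = −ln(0.05)/λ = 2.9957/0.00255102 ≈ 1174.33 kilocycles.

1174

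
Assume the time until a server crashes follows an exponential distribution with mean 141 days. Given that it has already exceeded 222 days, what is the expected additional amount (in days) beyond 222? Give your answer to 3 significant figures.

The rate is λ = 1/141 = 0.0070922 per day.
By memorylessness, the remaining amount past any threshold is again Exp(λ) with mean 1/λ = 141 days.

141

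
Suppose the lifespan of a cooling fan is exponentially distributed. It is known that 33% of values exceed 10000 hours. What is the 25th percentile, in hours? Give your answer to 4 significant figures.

2595

e^(−λ·10000) = 0.33 ⇒ λ = −ln(0.33)/10000 = 0.000110866.
25th percentile: 1 − e^(−λt) = 0.25, t = −ln(0.75)/λ = 2594.86 hours.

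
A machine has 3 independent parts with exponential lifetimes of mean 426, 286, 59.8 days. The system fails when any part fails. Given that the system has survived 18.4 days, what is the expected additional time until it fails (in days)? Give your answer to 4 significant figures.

First-failure rate Σλ = 1/426 + 1/286 + 1/59.8 = 0.0225663.
By memorylessness the expected residual is 1/Σλ = 44.3138 days, regardless of the 18.4 already elapsed.

44.31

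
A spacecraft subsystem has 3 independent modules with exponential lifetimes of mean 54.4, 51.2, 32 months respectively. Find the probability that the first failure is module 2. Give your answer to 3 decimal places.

0.282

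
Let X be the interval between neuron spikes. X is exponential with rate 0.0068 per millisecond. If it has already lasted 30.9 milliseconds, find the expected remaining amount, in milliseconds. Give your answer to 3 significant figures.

By memorylessness, the remaining amount past any threshold is again Exp(λ) with mean 1/λ = 147.059 milliseconds.

147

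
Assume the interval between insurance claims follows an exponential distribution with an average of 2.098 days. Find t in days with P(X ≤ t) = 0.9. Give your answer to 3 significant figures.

The rate is λ = 1/2.098 = 0.476644 per day.
Set 1 − e^(−λt) = 0.9, so t = −ln(0.1)/λ = 2.3026/0.476644 ≈ 4.83082 days.

4.83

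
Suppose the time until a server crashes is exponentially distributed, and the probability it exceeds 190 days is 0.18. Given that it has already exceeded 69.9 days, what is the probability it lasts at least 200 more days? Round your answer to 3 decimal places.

0.164

From e^(−λ·190) = 0.18, λ = −ln(0.18)/190 = 0.00902525.
Memoryless: P(X > 69.9+200 | X > 69.9) = P(X > 200) = e^(−0.00902525·200) ≈ 0.164.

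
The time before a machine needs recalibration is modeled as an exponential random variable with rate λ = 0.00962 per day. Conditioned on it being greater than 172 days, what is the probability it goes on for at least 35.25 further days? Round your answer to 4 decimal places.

0.7124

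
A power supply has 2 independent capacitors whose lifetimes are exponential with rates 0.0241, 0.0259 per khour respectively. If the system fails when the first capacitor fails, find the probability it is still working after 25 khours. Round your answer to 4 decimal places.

0.2865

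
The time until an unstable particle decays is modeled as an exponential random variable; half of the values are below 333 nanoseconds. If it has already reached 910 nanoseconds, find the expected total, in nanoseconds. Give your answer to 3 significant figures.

For an exponential, median = ln(2)/λ, so λ = ln 2 / 333 = 0.00208152 per nanosecond.
By memorylessness, E[X | X > 910] = 910 + 1/λ = 910 + 480.417 = 1390.42 nanoseconds.

1390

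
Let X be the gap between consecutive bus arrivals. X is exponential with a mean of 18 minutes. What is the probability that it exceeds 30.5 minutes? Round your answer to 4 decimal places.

0.1837

The rate is λ = 1/18 = 0.0555556 per minute.
P(X > 30.5) = e^(−λ·30.5) = e^(−1.6944) ≈ 0.1837.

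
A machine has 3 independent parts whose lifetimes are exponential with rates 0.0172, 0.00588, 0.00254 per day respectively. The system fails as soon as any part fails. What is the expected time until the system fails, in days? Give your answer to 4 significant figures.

The time to first failure is exponential with rate Σλ = 0.0172 + 0.00588 + 0.00254 = 0.02562.
E[min] = 1/Σλ = 1/0.02562 = 39.032 days.

39.03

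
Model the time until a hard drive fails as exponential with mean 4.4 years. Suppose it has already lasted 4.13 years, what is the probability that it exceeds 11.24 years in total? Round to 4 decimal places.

The rate is λ = 1/4.4 = 0.227273 per year.
P(X > s+t | X > s) = e^(−λ(s+t))/e^(−λs) = e^(−λt), independent of s = 4.13.
P(X > 7.11) = e^(−1.6159) ≈ 0.1987.

0.1987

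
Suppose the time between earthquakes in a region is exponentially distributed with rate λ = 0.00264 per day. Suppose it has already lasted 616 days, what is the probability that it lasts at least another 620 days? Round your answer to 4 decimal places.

0.1946

P(X > s+t | X > s) = e^(−λ(s+t))/e^(−λs) = e^(−λt), independent of s = 616.
P(X > 620) = e^(−1.6368) ≈ 0.1946.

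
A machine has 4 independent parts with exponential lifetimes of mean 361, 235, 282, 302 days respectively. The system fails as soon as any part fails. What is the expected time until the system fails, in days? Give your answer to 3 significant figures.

The first failure time is exponential with rate Σλ_i = 1/361 + 1/235 + 1/282 + 1/302 = 0.0138828 per day.
E[min] = 1/Σλ = 1/0.0138828 = 72.0318 days.

72.0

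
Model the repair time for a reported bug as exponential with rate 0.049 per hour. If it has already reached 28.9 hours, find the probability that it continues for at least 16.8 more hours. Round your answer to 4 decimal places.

0.4390

By the memoryless property, P(X > 28.9+16.8 | X > 28.9) = P(X > 16.8).
P(X > 16.8) = e^(−0.8232) ≈ 0.4390.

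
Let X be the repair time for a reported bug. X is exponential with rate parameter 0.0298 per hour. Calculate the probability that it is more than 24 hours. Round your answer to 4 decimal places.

P(X > 24) = e^(−λ·24) = e^(−0.7152) ≈ 0.4891.

0.4891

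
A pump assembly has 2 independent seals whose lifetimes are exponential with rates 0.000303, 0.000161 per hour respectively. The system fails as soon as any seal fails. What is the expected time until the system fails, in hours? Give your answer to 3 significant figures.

2160

The time to first failure is exponential with rate Σλ = 0.000303 + 0.000161 = 0.000464.
E[min] = 1/Σλ = 1/0.000464 = 2155.17 hours.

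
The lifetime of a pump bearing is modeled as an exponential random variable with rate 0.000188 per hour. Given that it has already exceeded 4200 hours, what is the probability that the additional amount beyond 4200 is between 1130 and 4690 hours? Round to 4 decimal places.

Memoryless: the residual past 4200 is again Exp(λ).
P(1130 < residual < 4690) = e^(−λ·1130) − e^(−λ·4690) = 0.80861 − 0.41407 ≈ 0.3945.

0.3945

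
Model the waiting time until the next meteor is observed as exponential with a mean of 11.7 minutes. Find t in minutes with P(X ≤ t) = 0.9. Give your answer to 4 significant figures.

The rate is λ = 1/11.7 = 0.0854701 per minute.
Set 1 − e^(−λt) = 0.9, so t = −ln(0.1)/λ = 2.3026/0.0854701 ≈ 26.9402 minutes.

26.94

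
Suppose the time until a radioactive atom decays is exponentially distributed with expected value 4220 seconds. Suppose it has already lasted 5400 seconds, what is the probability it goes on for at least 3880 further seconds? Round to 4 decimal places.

0.3987

The rate is λ = 1/4220 = 0.000236967 per second.
P(X > s+t | X > s) = e^(−λ(s+t))/e^(−λs) = e^(−λt), independent of s = 5400.
P(X > 3880) = e^(−0.91943) ≈ 0.3987.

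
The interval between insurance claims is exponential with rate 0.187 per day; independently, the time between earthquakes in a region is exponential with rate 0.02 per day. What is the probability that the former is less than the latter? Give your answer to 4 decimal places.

0.9034

λ_1 = 0.187, λ_2 = 0.02.
For independent exponentials, P(the former < the latter) = λ_1/(λ_1+λ_2) = 0.187/0.207 ≈ 0.9034.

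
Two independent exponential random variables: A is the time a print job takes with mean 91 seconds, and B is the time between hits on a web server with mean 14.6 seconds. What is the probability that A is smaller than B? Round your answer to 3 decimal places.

λ_1 = 1/91 = 0.010989, λ_2 = 1/14.6 = 0.0684932.
For independent exponentials, P(A < B) = λ_1/(λ_1+λ_2) = 0.010989/0.0794822 ≈ 0.138.

0.138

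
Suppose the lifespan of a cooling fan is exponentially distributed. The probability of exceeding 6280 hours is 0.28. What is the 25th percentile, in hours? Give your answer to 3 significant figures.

1420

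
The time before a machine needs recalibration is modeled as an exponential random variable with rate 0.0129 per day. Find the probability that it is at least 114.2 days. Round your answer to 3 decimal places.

0.229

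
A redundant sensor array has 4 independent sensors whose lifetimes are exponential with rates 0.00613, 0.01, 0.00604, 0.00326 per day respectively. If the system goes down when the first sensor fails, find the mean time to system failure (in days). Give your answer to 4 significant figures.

The time to first failure is exponential with rate Σλ = 0.00613 + 0.01 + 0.00604 + 0.00326 = 0.02543.
E[min] = 1/Σλ = 1/0.02543 = 39.3236 days.

39.32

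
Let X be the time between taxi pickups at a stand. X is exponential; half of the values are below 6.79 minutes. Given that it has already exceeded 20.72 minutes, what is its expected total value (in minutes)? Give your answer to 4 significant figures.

For an exponential, median = ln(2)/λ, so λ = ln 2 / 6.79 = 0.102084 per minute.
By memorylessness, E[X | X > 20.72] = 20.72 + 1/λ = 20.72 + 9.7959 = 30.5159 minutes.

30.52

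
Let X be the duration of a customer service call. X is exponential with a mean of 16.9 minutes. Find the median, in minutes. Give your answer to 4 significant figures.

The rate is λ = 1/16.9 = 0.0591716 per minute.
Set 1 − e^(−λt) = 0.5, so t = −ln(0.5)/λ = 0.69315/0.0591716 ≈ 11.7142 minutes.

11.71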